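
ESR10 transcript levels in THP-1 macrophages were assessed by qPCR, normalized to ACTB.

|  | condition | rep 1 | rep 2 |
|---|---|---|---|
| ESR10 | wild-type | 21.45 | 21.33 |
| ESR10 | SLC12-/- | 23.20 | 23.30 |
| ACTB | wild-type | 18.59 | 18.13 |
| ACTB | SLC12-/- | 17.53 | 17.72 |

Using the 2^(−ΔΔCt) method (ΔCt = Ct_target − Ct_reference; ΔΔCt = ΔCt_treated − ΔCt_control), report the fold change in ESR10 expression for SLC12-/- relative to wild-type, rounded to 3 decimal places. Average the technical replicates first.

Mean Ct: ESR10 wild-type 21.390; ESR10 SLC12-/- 23.250; ACTB wild-type 18.360; ACTB SLC12-/- 17.625
ΔCt(wild-type) = 21.390 − 18.360 = 3.030
ΔCt(SLC12-/-) = 23.250 − 17.625 = 5.625
ΔΔCt = 5.625 − 3.030 = 2.595
Fold change = 2^(−2.595) = 0.1655

0.166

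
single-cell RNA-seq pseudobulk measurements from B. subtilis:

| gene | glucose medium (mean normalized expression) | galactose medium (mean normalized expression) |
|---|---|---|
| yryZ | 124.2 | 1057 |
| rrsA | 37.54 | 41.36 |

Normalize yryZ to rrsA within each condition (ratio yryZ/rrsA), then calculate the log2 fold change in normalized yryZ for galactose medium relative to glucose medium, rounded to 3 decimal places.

yryZ/rrsA (glucose medium) = 124.2 / 37.54 = 3.3085
yryZ/rrsA (galactose medium) = 1057 / 41.36 = 25.556
Fold change = 25.556 / 3.3085 = 7.7244
log2(7.7244) = 2.9494

2.949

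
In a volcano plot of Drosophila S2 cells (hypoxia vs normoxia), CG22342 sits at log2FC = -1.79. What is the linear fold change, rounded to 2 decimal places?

Fold change = 2^(-1.79) = 0.289
That is, CG22342 drops to 28.9% of the normoxia level.

0.29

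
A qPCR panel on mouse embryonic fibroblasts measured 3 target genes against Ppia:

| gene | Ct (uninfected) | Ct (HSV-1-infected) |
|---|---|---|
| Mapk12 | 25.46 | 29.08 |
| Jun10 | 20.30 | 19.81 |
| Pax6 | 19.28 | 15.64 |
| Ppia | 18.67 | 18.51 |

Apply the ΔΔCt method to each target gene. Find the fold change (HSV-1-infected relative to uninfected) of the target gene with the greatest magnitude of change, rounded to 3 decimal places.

Mapk12: ΔΔCt = (29.08−18.51) − (25.46−18.67) = 10.57 − 6.79 = 3.78; fold change = 2^-3.78 = 0.073
Jun10: ΔΔCt = (19.81−18.51) − (20.30−18.67) = 1.30 − 1.63 = -0.33; fold change = 2^0.33 = 1.257
Pax6: ΔΔCt = (15.64−18.51) − (19.28−18.67) = -2.87 − 0.61 = -3.48; fold change = 2^3.48 = 11.158
Mapk12 has the largest |ΔΔCt| = 3.78.

0.073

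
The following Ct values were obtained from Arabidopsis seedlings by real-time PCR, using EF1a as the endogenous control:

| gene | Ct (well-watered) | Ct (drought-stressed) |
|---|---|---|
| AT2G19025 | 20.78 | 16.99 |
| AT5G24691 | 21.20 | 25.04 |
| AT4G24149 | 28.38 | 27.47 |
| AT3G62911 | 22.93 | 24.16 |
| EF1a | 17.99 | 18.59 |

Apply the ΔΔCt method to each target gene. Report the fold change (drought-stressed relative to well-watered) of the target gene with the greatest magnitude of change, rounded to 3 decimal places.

AT2G19025: ΔΔCt = (16.99−18.59) − (20.78−17.99) = -1.60 − 2.79 = -4.39; fold change = 2^4.39 = 20.966
AT5G24691: ΔΔCt = (25.04−18.59) − (21.20−17.99) = 6.45 − 3.21 = 3.24; fold change = 2^-3.24 = 0.106
AT4G24149: ΔΔCt = (27.47−18.59) − (28.38−17.99) = 8.88 − 10.39 = -1.51; fold change = 2^1.51 = 2.848
AT3G62911: ΔΔCt = (24.16−18.59) − (22.93−17.99) = 5.57 − 4.94 = 0.63; fold change = 2^-0.63 = 0.646
AT2G19025 has the largest |ΔΔCt| = 4.39.

20.966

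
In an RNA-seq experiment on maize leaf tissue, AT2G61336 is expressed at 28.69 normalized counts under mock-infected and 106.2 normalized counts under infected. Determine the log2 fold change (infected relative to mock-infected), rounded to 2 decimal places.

1.89

Fold change = 106.2 / 28.69 = 3.7016
log2(3.7016) = 1.888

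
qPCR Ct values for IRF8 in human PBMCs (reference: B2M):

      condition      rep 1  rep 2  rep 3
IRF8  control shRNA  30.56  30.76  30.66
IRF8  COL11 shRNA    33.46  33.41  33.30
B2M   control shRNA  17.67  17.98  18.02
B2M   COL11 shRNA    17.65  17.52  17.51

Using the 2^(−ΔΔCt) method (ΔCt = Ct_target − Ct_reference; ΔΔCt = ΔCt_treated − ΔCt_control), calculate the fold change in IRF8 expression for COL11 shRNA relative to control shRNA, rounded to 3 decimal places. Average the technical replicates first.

0.120

Mean Ct: IRF8 control shRNA 30.660; IRF8 COL11 shRNA 33.390; B2M control shRNA 17.890; B2M COL11 shRNA 17.560
ΔCt(control shRNA) = 30.660 − 17.890 = 12.770
ΔCt(COL11 shRNA) = 33.390 − 17.560 = 15.830
ΔΔCt = 15.830 − 12.770 = 3.060
Fold change = 2^(−3.060) = 0.1199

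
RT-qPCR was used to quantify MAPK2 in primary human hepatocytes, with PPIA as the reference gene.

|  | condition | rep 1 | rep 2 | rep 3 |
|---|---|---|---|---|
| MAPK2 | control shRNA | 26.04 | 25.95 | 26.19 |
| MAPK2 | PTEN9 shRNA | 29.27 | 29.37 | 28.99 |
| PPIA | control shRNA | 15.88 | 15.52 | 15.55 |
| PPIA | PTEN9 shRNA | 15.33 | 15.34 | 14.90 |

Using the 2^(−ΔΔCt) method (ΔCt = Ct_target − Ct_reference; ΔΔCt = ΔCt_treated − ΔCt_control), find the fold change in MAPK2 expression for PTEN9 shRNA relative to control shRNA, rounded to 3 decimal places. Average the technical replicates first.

Mean Ct: MAPK2 control shRNA 26.060; MAPK2 PTEN9 shRNA 29.210; PPIA control shRNA 15.650; PPIA PTEN9 shRNA 15.190
ΔCt(control shRNA) = 26.060 − 15.650 = 10.410
ΔCt(PTEN9 shRNA) = 29.210 − 15.190 = 14.020
ΔΔCt = 14.020 − 10.410 = 3.610
Fold change = 2^(−3.610) = 0.0819

0.082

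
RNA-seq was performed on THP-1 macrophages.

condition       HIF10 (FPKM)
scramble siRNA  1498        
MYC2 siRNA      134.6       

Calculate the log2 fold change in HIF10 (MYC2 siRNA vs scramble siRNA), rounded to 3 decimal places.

-3.476

Fold change = 134.6 / 1498 = 0.0899
log2(0.0899) = -3.4763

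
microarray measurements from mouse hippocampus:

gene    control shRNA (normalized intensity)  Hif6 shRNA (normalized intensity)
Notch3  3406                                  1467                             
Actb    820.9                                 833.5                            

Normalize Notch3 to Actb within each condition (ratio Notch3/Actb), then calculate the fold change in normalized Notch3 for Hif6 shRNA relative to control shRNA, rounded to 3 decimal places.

Notch3/Actb (control shRNA) = 3406 / 820.9 = 4.1491
Notch3/Actb (Hif6 shRNA) = 1467 / 833.5 = 1.76
Fold change = 1.76 / 4.1491 = 0.4242

0.424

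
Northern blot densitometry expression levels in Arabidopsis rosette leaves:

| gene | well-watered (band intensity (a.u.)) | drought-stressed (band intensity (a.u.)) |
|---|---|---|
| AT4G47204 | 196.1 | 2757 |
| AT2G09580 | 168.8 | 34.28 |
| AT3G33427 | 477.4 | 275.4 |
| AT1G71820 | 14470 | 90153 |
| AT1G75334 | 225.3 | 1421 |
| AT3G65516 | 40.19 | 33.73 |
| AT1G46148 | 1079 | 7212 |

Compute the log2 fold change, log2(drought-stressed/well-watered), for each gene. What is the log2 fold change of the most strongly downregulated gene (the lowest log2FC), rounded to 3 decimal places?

log2(2757/196.1) = 3.813  (AT4G47204)
log2(34.28/168.8) = -2.300  (AT2G09580)
log2(275.4/477.4) = -0.794  (AT3G33427)
log2(90153/14470) = 2.639  (AT1G71820)
log2(1421/225.3) = 2.657  (AT1G75334)
log2(33.73/40.19) = -0.253  (AT3G65516)
log2(7212/1079) = 2.741  (AT1G46148)
AT2G09580 is most strongly downregulated.

-2.300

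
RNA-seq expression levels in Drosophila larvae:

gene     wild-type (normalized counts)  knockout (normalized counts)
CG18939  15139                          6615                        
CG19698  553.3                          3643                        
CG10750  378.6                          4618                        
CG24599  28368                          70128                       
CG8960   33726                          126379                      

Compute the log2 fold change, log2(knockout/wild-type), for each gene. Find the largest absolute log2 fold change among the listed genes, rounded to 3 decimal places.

3.609

log2(6615/15139) = -1.194  (CG18939)
log2(3643/553.3) = 2.719  (CG19698)
log2(4618/378.6) = 3.609  (CG10750)
log2(70128/28368) = 1.306  (CG24599)
log2(126379/33726) = 1.906  (CG8960)
The largest magnitude belongs to CG10750.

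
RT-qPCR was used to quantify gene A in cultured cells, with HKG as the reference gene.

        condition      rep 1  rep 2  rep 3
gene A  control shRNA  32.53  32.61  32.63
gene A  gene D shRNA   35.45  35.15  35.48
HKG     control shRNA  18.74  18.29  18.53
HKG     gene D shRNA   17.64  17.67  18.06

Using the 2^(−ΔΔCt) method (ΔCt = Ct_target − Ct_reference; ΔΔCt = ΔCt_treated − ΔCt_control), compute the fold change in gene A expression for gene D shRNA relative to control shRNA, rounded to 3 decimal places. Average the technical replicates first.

0.088

Mean Ct: gene A control shRNA 32.590; gene A gene D shRNA 35.360; HKG control shRNA 18.520; HKG gene D shRNA 17.790
ΔCt(control shRNA) = 32.590 − 18.520 = 14.070
ΔCt(gene D shRNA) = 35.360 − 17.790 = 17.570
ΔΔCt = 17.570 − 14.070 = 3.500
Fold change = 2^(−3.500) = 0.0884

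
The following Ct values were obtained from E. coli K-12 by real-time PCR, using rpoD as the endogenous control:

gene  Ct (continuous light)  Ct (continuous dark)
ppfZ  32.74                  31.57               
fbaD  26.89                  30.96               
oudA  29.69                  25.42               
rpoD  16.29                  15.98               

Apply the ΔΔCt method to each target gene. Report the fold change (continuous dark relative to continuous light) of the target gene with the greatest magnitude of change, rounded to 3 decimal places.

ppfZ: ΔΔCt = (31.57−15.98) − (32.74−16.29) = 15.59 − 16.45 = -0.86; fold change = 2^0.86 = 1.815
fbaD: ΔΔCt = (30.96−15.98) − (26.89−16.29) = 14.98 − 10.60 = 4.38; fold change = 2^-4.38 = 0.048
oudA: ΔΔCt = (25.42−15.98) − (29.69−16.29) = 9.44 − 13.40 = -3.96; fold change = 2^3.96 = 15.562
fbaD has the largest |ΔΔCt| = 4.38.

0.048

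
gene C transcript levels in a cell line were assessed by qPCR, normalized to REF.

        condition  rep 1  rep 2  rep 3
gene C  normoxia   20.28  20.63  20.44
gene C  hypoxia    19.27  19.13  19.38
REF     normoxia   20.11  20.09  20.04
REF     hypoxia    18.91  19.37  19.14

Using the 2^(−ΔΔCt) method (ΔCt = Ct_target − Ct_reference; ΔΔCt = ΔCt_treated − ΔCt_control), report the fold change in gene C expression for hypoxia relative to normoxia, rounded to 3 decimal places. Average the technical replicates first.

Mean Ct: gene C normoxia 20.450; gene C hypoxia 19.260; REF normoxia 20.080; REF hypoxia 19.140
ΔCt(normoxia) = 20.450 − 20.080 = 0.370
ΔCt(hypoxia) = 19.260 − 19.140 = 0.120
ΔΔCt = 0.120 − 0.370 = -0.250
Fold change = 2^(−(-0.250)) = 2^0.250 = 1.1892

1.189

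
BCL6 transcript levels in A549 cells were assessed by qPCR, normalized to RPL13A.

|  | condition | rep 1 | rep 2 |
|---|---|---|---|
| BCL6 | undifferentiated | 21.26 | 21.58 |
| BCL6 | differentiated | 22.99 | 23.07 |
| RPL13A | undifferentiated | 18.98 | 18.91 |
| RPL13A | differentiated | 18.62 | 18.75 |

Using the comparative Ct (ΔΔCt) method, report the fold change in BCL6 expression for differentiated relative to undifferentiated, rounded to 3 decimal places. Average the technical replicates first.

Mean Ct: BCL6 undifferentiated 21.420; BCL6 differentiated 23.030; RPL13A undifferentiated 18.945; RPL13A differentiated 18.685
ΔCt(undifferentiated) = 21.420 − 18.945 = 2.475
ΔCt(differentiated) = 23.030 − 18.685 = 4.345
ΔΔCt = 4.345 − 2.475 = 1.870
Fold change = 2^(−1.870) = 0.2736

0.274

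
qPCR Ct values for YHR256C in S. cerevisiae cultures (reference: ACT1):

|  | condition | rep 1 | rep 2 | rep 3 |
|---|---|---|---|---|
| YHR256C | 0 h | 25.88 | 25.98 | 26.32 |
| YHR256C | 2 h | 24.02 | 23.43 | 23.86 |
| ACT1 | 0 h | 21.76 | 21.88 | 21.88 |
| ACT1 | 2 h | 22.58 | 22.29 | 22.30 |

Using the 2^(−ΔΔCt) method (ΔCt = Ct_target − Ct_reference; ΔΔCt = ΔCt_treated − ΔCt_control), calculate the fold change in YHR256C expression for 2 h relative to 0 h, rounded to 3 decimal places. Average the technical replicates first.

Mean Ct: YHR256C 0 h 26.060; YHR256C 2 h 23.770; ACT1 0 h 21.840; ACT1 2 h 22.390
ΔCt(0 h) = 26.060 − 21.840 = 4.220
ΔCt(2 h) = 23.770 − 22.390 = 1.380
ΔΔCt = 1.380 − 4.220 = -2.840
Fold change = 2^(−(-2.840)) = 2^2.840 = 7.1602

7.160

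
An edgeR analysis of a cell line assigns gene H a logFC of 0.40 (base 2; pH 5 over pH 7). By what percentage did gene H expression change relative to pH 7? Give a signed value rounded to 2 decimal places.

31.95%

Fold change = 2^(0.40) = 1.3195
Percent change = (FC − 1) × 100% = (1.3195 − 1) × 100 = 31.95%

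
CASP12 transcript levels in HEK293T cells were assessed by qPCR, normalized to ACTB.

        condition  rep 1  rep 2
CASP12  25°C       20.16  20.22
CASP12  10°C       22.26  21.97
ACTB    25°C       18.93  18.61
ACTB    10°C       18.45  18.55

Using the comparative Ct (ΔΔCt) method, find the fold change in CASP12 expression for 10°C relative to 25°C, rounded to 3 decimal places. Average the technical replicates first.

Mean Ct: CASP12 25°C 20.190; CASP12 10°C 22.115; ACTB 25°C 18.770; ACTB 10°C 18.500
ΔCt(25°C) = 20.190 − 18.770 = 1.420
ΔCt(10°C) = 22.115 − 18.500 = 3.615
ΔΔCt = 3.615 − 1.420 = 2.195
Fold change = 2^(−2.195) = 0.2184

0.218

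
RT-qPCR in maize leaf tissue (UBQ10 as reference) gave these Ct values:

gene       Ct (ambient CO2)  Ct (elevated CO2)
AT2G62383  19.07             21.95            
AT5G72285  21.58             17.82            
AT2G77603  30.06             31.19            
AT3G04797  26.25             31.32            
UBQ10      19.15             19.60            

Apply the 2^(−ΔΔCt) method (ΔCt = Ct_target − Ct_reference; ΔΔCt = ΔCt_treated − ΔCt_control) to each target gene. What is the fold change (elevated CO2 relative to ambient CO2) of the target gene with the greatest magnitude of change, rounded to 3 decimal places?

0.041

AT2G62383: ΔΔCt = (21.95−19.60) − (19.07−19.15) = 2.35 − (-0.08) = 2.43; fold change = 2^-2.43 = 0.186
AT5G72285: ΔΔCt = (17.82−19.60) − (21.58−19.15) = -1.78 − 2.43 = -4.21; fold change = 2^4.21 = 18.507
AT2G77603: ΔΔCt = (31.19−19.60) − (30.06−19.15) = 11.59 − 10.91 = 0.68; fold change = 2^-0.68 = 0.624
AT3G04797: ΔΔCt = (31.32−19.60) − (26.25−19.15) = 11.72 − 7.10 = 4.62; fold change = 2^-4.62 = 0.041
AT3G04797 has the largest |ΔΔCt| = 4.62.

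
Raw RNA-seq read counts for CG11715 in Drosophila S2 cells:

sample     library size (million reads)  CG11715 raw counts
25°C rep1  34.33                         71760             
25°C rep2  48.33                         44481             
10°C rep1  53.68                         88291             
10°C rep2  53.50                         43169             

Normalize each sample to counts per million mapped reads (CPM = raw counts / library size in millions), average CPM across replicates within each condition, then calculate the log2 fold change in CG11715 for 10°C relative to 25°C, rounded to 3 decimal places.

CPM(25°C rep1) = 71760 / 34.33 = 2090.3000
CPM(25°C rep2) = 44481 / 48.33 = 920.3600
CPM(10°C rep1) = 88291 / 53.68 = 1644.7653
CPM(10°C rep2) = 43169 / 53.50 = 806.8972
mean CPM(25°C) = 1505.3300; mean CPM(10°C) = 1225.8312
Fold change = 1225.8312 / 1505.3300 = 0.81433
log2(0.81433) = -0.2963

-0.296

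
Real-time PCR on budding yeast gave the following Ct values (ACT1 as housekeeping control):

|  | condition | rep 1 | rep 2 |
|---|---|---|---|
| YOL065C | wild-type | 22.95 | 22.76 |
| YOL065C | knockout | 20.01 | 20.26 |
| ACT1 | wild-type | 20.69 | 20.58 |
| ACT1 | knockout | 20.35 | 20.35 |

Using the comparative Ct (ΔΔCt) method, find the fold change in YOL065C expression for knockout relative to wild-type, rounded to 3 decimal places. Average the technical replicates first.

Mean Ct: YOL065C wild-type 22.855; YOL065C knockout 20.135; ACT1 wild-type 20.635; ACT1 knockout 20.350
ΔCt(wild-type) = 22.855 − 20.635 = 2.220
ΔCt(knockout) = 20.135 − 20.350 = -0.215
ΔΔCt = -0.215 − 2.220 = -2.435
Fold change = 2^(−(-2.435)) = 2^2.435 = 5.4076

5.408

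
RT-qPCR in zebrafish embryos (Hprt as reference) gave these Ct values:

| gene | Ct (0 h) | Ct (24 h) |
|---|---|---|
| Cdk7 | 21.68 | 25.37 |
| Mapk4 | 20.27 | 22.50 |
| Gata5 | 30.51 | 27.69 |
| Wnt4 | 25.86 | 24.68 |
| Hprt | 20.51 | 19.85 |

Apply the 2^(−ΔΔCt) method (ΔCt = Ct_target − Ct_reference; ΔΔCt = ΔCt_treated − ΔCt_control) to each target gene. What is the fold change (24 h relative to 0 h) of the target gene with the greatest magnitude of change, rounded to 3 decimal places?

0.049

Cdk7: ΔΔCt = (25.37−19.85) − (21.68−20.51) = 5.52 − 1.17 = 4.35; fold change = 2^-4.35 = 0.049
Mapk4: ΔΔCt = (22.50−19.85) − (20.27−20.51) = 2.65 − (-0.24) = 2.89; fold change = 2^-2.89 = 0.135
Gata5: ΔΔCt = (27.69−19.85) − (30.51−20.51) = 7.84 − 10.00 = -2.16; fold change = 2^2.16 = 4.469
Wnt4: ΔΔCt = (24.68−19.85) − (25.86−20.51) = 4.83 − 5.35 = -0.52; fold change = 2^0.52 = 1.434
Cdk7 has the largest |ΔΔCt| = 4.35.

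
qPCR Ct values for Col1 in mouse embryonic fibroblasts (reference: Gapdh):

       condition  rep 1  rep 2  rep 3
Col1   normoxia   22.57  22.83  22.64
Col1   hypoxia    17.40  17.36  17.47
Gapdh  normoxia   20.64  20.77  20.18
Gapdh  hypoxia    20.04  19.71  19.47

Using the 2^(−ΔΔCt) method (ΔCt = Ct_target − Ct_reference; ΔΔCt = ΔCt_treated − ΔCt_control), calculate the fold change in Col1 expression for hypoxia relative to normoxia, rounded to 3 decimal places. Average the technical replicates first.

Mean Ct: Col1 normoxia 22.680; Col1 hypoxia 17.410; Gapdh normoxia 20.530; Gapdh hypoxia 19.740
ΔCt(normoxia) = 22.680 − 20.530 = 2.150
ΔCt(hypoxia) = 17.410 − 19.740 = -2.330
ΔΔCt = -2.330 − 2.150 = -4.480
Fold change = 2^(−(-4.480)) = 2^4.480 = 22.3159

22.316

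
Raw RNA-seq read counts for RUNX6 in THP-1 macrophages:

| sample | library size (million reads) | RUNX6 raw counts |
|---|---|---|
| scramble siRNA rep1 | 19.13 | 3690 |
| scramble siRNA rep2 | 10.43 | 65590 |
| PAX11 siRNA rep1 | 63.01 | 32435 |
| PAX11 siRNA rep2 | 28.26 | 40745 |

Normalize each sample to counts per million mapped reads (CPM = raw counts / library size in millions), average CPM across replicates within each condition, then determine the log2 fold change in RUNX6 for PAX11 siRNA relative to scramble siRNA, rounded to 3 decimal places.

CPM(scramble siRNA rep1) = 3690 / 19.13 = 192.8907
CPM(scramble siRNA rep2) = 65590 / 10.43 = 6288.5906
CPM(PAX11 siRNA rep1) = 32435 / 63.01 = 514.7596
CPM(PAX11 siRNA rep2) = 40745 / 28.26 = 1441.7905
mean CPM(scramble siRNA) = 3240.7407; mean CPM(PAX11 siRNA) = 978.2750
Fold change = 978.2750 / 3240.7407 = 0.30187
log2(0.30187) = -1.7280

-1.728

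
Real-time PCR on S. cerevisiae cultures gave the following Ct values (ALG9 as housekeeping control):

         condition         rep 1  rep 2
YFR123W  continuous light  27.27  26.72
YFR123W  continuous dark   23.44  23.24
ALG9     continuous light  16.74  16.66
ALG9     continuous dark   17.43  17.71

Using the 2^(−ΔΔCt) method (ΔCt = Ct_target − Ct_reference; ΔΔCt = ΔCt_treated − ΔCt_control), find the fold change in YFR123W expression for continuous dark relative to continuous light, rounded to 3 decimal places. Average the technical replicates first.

23.023

Mean Ct: YFR123W continuous light 26.995; YFR123W continuous dark 23.340; ALG9 continuous light 16.700; ALG9 continuous dark 17.570
ΔCt(continuous light) = 26.995 − 16.700 = 10.295
ΔCt(continuous dark) = 23.340 − 17.570 = 5.770
ΔΔCt = 5.770 − 10.295 = -4.525
Fold change = 2^(−(-4.525)) = 2^4.525 = 23.0229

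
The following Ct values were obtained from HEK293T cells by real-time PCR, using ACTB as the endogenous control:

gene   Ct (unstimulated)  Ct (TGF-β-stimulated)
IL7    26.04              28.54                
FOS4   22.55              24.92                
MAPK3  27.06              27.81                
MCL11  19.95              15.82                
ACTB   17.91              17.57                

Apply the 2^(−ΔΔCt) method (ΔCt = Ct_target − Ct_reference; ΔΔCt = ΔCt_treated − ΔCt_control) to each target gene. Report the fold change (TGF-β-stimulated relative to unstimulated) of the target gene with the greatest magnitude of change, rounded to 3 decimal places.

13.833

IL7: ΔΔCt = (28.54−17.57) − (26.04−17.91) = 10.97 − 8.13 = 2.84; fold change = 2^-2.84 = 0.140
FOS4: ΔΔCt = (24.92−17.57) − (22.55−17.91) = 7.35 − 4.64 = 2.71; fold change = 2^-2.71 = 0.153
MAPK3: ΔΔCt = (27.81−17.57) − (27.06−17.91) = 10.24 − 9.15 = 1.09; fold change = 2^-1.09 = 0.470
MCL11: ΔΔCt = (15.82−17.57) − (19.95−17.91) = -1.75 − 2.04 = -3.79; fold change = 2^3.79 = 13.833
MCL11 has the largest |ΔΔCt| = 3.79.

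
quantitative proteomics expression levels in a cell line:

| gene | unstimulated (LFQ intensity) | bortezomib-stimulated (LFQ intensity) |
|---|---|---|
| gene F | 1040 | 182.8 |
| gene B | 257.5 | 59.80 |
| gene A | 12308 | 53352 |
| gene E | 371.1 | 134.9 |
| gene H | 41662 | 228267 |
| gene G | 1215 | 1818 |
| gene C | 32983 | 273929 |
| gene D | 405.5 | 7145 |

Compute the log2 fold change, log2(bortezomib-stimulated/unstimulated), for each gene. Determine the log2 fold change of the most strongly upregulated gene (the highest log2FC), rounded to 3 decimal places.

log2(182.8/1040) = -2.508  (gene F)
log2(59.80/257.5) = -2.106  (gene B)
log2(53352/12308) = 2.116  (gene A)
log2(134.9/371.1) = -1.460  (gene E)
log2(228267/41662) = 2.454  (gene H)
log2(1818/1215) = 0.581  (gene G)
log2(273929/32983) = 3.054  (gene C)
log2(7145/405.5) = 4.139  (gene D)
gene D is most strongly upregulated.

4.139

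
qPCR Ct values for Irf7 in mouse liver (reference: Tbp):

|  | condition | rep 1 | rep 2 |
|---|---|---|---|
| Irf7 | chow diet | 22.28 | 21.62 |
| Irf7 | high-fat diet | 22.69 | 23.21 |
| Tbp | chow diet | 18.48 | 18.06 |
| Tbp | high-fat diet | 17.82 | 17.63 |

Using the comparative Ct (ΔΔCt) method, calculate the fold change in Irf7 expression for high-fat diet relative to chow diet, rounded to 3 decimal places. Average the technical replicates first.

0.343

Mean Ct: Irf7 chow diet 21.950; Irf7 high-fat diet 22.950; Tbp chow diet 18.270; Tbp high-fat diet 17.725
ΔCt(chow diet) = 21.950 − 18.270 = 3.680
ΔCt(high-fat diet) = 22.950 − 17.725 = 5.225
ΔΔCt = 5.225 − 3.680 = 1.545
Fold change = 2^(−1.545) = 0.3427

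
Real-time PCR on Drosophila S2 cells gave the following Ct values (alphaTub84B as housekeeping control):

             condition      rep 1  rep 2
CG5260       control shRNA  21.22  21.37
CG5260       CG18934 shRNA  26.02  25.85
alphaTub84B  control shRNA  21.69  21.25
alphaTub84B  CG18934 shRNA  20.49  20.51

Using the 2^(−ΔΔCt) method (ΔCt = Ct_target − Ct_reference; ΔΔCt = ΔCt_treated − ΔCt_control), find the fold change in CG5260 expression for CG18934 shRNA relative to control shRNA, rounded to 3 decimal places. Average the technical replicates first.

Mean Ct: CG5260 control shRNA 21.295; CG5260 CG18934 shRNA 25.935; alphaTub84B control shRNA 21.470; alphaTub84B CG18934 shRNA 20.500
ΔCt(control shRNA) = 21.295 − 21.470 = -0.175
ΔCt(CG18934 shRNA) = 25.935 − 20.500 = 5.435
ΔΔCt = 5.435 − (-0.175) = 5.610
Fold change = 2^(−5.610) = 0.0205

0.020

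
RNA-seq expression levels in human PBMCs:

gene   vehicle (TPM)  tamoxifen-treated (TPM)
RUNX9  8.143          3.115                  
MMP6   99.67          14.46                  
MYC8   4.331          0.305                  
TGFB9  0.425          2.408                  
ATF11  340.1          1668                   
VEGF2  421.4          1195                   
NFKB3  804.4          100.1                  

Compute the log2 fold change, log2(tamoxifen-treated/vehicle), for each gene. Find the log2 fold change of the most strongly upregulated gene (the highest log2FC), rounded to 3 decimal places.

2.502

log2(3.115/8.143) = -1.386  (RUNX9)
log2(14.46/99.67) = -2.785  (MMP6)
log2(0.305/4.331) = -3.828  (MYC8)
log2(2.408/0.425) = 2.502  (TGFB9)
log2(1668/340.1) = 2.294  (ATF11)
log2(1195/421.4) = 1.504  (VEGF2)
log2(100.1/804.4) = -3.006  (NFKB3)
TGFB9 is most strongly upregulated.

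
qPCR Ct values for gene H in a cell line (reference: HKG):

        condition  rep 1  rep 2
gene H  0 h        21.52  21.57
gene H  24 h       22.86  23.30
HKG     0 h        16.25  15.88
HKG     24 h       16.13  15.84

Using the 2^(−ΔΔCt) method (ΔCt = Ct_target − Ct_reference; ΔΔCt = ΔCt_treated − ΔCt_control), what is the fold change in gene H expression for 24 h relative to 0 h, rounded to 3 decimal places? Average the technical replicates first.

Mean Ct: gene H 0 h 21.545; gene H 24 h 23.080; HKG 0 h 16.065; HKG 24 h 15.985
ΔCt(0 h) = 21.545 − 16.065 = 5.480
ΔCt(24 h) = 23.080 − 15.985 = 7.095
ΔΔCt = 7.095 − 5.480 = 1.615
Fold change = 2^(−1.615) = 0.3265

0.326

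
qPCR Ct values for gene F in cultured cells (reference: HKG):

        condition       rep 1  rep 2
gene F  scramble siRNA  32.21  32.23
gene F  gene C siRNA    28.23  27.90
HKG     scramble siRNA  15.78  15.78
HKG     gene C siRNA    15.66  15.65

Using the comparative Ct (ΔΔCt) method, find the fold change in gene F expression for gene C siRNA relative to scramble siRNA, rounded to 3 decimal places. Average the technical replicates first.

Mean Ct: gene F scramble siRNA 32.220; gene F gene C siRNA 28.065; HKG scramble siRNA 15.780; HKG gene C siRNA 15.655
ΔCt(scramble siRNA) = 32.220 − 15.780 = 16.440
ΔCt(gene C siRNA) = 28.065 − 15.655 = 12.410
ΔΔCt = 12.410 − 16.440 = -4.030
Fold change = 2^(−(-4.030)) = 2^4.030 = 16.3362

16.336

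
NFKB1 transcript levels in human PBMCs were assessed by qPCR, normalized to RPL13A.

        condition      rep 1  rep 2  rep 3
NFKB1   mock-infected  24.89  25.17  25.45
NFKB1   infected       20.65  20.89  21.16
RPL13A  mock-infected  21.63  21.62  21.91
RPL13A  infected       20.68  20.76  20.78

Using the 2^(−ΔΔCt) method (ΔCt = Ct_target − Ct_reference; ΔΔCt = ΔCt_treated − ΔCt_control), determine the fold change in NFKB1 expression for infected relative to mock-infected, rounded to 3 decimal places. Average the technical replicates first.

Mean Ct: NFKB1 mock-infected 25.170; NFKB1 infected 20.900; RPL13A mock-infected 21.720; RPL13A infected 20.740
ΔCt(mock-infected) = 25.170 − 21.720 = 3.450
ΔCt(infected) = 20.900 − 20.740 = 0.160
ΔΔCt = 0.160 − 3.450 = -3.290
Fold change = 2^(−(-3.290)) = 2^3.290 = 9.7811

9.781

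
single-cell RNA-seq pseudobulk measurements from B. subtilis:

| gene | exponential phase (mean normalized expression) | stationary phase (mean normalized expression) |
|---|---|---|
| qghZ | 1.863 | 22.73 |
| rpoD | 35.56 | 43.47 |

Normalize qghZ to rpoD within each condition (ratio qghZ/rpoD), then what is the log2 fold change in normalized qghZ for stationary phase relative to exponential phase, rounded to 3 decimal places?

qghZ/rpoD (exponential phase) = 1.863 / 35.56 = 0.05239
qghZ/rpoD (stationary phase) = 22.73 / 43.47 = 0.52289
Fold change = 0.52289 / 0.05239 = 9.9806
log2(9.9806) = 3.3191

3.319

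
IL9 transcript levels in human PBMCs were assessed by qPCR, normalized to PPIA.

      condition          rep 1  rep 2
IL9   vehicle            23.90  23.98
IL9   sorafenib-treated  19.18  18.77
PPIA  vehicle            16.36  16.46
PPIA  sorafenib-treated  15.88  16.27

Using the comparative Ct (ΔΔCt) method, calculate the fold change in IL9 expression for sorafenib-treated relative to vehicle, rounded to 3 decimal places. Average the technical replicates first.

Mean Ct: IL9 vehicle 23.940; IL9 sorafenib-treated 18.975; PPIA vehicle 16.410; PPIA sorafenib-treated 16.075
ΔCt(vehicle) = 23.940 − 16.410 = 7.530
ΔCt(sorafenib-treated) = 18.975 − 16.075 = 2.900
ΔΔCt = 2.900 − 7.530 = -4.630
Fold change = 2^(−(-4.630)) = 2^4.630 = 24.7610

24.761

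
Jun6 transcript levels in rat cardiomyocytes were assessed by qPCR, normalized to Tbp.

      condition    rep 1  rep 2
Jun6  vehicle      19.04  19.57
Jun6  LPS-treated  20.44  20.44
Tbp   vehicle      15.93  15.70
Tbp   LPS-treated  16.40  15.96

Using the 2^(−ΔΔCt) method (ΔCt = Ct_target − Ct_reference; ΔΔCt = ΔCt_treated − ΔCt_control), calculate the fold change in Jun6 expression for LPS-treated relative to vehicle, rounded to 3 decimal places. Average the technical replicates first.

0.586

Mean Ct: Jun6 vehicle 19.305; Jun6 LPS-treated 20.440; Tbp vehicle 15.815; Tbp LPS-treated 16.180
ΔCt(vehicle) = 19.305 − 15.815 = 3.490
ΔCt(LPS-treated) = 20.440 − 16.180 = 4.260
ΔΔCt = 4.260 − 3.490 = 0.770
Fold change = 2^(−0.770) = 0.5864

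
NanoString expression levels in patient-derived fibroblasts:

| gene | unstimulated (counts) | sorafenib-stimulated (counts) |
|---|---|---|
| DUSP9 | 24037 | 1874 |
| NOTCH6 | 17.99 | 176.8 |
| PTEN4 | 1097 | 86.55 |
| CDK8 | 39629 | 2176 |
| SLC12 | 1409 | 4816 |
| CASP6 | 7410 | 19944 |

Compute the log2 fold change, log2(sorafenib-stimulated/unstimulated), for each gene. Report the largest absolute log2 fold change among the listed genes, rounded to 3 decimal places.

log2(1874/24037) = -3.681  (DUSP9)
log2(176.8/17.99) = 3.297  (NOTCH6)
log2(86.55/1097) = -3.664  (PTEN4)
log2(2176/39629) = -4.187  (CDK8)
log2(4816/1409) = 1.773  (SLC12)
log2(19944/7410) = 1.428  (CASP6)
The largest magnitude belongs to CDK8.

4.187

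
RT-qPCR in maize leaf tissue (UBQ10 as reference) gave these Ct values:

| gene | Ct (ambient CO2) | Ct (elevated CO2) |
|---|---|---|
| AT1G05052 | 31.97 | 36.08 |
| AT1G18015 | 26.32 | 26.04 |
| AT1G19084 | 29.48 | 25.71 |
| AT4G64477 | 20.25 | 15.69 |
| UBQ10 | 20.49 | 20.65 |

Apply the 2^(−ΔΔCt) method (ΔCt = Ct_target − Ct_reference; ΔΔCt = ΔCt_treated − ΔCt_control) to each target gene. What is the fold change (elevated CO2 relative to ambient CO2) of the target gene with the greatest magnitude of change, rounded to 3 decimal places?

AT1G05052: ΔΔCt = (36.08−20.65) − (31.97−20.49) = 15.43 − 11.48 = 3.95; fold change = 2^-3.95 = 0.065
AT1G18015: ΔΔCt = (26.04−20.65) − (26.32−20.49) = 5.39 − 5.83 = -0.44; fold change = 2^0.44 = 1.357
AT1G19084: ΔΔCt = (25.71−20.65) − (29.48−20.49) = 5.06 − 8.99 = -3.93; fold change = 2^3.93 = 15.242
AT4G64477: ΔΔCt = (15.69−20.65) − (20.25−20.49) = -4.96 − (-0.24) = -4.72; fold change = 2^4.72 = 26.355
AT4G64477 has the largest |ΔΔCt| = 4.72.

26.355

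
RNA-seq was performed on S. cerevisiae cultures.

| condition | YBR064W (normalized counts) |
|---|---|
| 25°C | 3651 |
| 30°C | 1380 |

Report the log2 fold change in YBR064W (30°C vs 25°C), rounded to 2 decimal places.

-1.40

Fold change = 1380 / 3651 = 0.3780
log2(0.3780) = -1.404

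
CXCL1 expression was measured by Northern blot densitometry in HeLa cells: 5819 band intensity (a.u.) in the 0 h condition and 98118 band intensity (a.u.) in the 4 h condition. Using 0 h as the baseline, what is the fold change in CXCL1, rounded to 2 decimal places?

16.86

Fold change = 98118 / 5819 = 16.862
CXCL1 is upregulated.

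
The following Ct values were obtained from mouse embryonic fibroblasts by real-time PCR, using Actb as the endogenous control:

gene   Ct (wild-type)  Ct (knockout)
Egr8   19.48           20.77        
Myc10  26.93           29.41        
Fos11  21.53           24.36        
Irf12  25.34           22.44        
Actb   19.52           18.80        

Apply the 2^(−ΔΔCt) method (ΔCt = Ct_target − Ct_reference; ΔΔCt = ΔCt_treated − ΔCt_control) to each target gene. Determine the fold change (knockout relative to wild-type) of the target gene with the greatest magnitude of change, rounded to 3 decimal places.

Egr8: ΔΔCt = (20.77−18.80) − (19.48−19.52) = 1.97 − (-0.04) = 2.01; fold change = 2^-2.01 = 0.248
Myc10: ΔΔCt = (29.41−18.80) − (26.93−19.52) = 10.61 − 7.41 = 3.20; fold change = 2^-3.20 = 0.109
Fos11: ΔΔCt = (24.36−18.80) − (21.53−19.52) = 5.56 − 2.01 = 3.55; fold change = 2^-3.55 = 0.085
Irf12: ΔΔCt = (22.44−18.80) − (25.34−19.52) = 3.64 − 5.82 = -2.18; fold change = 2^2.18 = 4.532
Fos11 has the largest |ΔΔCt| = 3.55.

0.085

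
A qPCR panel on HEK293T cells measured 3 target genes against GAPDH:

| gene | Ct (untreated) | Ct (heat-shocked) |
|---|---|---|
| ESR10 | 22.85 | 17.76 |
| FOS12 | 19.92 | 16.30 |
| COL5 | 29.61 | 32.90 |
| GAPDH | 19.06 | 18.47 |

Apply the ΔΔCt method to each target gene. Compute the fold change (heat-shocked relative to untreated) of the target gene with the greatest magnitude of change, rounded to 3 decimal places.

ESR10: ΔΔCt = (17.76−18.47) − (22.85−19.06) = -0.71 − 3.79 = -4.50; fold change = 2^4.50 = 22.627
FOS12: ΔΔCt = (16.30−18.47) − (19.92−19.06) = -2.17 − 0.86 = -3.03; fold change = 2^3.03 = 8.168
COL5: ΔΔCt = (32.90−18.47) − (29.61−19.06) = 14.43 − 10.55 = 3.88; fold change = 2^-3.88 = 0.068
ESR10 has the largest |ΔΔCt| = 4.50.

22.627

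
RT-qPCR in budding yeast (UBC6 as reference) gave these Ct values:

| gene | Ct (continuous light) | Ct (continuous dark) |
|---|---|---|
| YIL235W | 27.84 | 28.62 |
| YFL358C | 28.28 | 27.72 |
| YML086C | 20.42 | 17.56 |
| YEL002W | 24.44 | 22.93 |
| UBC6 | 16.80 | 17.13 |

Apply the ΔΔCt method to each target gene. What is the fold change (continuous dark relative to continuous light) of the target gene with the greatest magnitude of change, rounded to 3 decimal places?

9.126

YIL235W: ΔΔCt = (28.62−17.13) − (27.84−16.80) = 11.49 − 11.04 = 0.45; fold change = 2^-0.45 = 0.732
YFL358C: ΔΔCt = (27.72−17.13) − (28.28−16.80) = 10.59 − 11.48 = -0.89; fold change = 2^0.89 = 1.853
YML086C: ΔΔCt = (17.56−17.13) − (20.42−16.80) = 0.43 − 3.62 = -3.19; fold change = 2^3.19 = 9.126
YEL002W: ΔΔCt = (22.93−17.13) − (24.44−16.80) = 5.80 − 7.64 = -1.84; fold change = 2^1.84 = 3.580
YML086C has the largest |ΔΔCt| = 3.19.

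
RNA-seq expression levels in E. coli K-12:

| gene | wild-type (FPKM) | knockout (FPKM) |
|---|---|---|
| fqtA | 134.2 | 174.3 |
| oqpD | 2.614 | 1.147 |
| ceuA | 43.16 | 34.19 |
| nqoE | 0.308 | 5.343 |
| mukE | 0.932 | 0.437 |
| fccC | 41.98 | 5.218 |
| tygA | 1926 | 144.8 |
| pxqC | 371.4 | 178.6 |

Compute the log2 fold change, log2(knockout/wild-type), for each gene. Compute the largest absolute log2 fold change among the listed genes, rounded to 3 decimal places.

4.117

log2(174.3/134.2) = 0.377  (fqtA)
log2(1.147/2.614) = -1.188  (oqpD)
log2(34.19/43.16) = -0.336  (ceuA)
log2(5.343/0.308) = 4.117  (nqoE)
log2(0.437/0.932) = -1.093  (mukE)
log2(5.218/41.98) = -3.008  (fccC)
log2(144.8/1926) = -3.733  (tygA)
log2(178.6/371.4) = -1.056  (pxqC)
The largest magnitude belongs to nqoE.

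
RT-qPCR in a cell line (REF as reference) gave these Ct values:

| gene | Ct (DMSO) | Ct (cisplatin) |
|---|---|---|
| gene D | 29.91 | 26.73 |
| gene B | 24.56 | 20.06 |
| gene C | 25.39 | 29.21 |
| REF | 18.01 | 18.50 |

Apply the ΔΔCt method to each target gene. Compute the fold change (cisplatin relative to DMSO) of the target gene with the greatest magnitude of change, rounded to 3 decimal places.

31.779

gene D: ΔΔCt = (26.73−18.50) − (29.91−18.01) = 8.23 − 11.90 = -3.67; fold change = 2^3.67 = 12.729
gene B: ΔΔCt = (20.06−18.50) − (24.56−18.01) = 1.56 − 6.55 = -4.99; fold change = 2^4.99 = 31.779
gene C: ΔΔCt = (29.21−18.50) − (25.39−18.01) = 10.71 − 7.38 = 3.33; fold change = 2^-3.33 = 0.099
gene B has the largest |ΔΔCt| = 4.99.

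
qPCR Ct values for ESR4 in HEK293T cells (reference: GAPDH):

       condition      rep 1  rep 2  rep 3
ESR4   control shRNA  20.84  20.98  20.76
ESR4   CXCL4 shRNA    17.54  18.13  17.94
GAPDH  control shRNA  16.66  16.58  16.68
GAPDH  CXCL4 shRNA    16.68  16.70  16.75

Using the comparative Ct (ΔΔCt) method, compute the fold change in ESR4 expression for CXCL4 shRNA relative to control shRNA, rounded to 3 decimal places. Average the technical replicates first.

Mean Ct: ESR4 control shRNA 20.860; ESR4 CXCL4 shRNA 17.870; GAPDH control shRNA 16.640; GAPDH CXCL4 shRNA 16.710
ΔCt(control shRNA) = 20.860 − 16.640 = 4.220
ΔCt(CXCL4 shRNA) = 17.870 − 16.710 = 1.160
ΔΔCt = 1.160 − 4.220 = -3.060
Fold change = 2^(−(-3.060)) = 2^3.060 = 8.3397

8.340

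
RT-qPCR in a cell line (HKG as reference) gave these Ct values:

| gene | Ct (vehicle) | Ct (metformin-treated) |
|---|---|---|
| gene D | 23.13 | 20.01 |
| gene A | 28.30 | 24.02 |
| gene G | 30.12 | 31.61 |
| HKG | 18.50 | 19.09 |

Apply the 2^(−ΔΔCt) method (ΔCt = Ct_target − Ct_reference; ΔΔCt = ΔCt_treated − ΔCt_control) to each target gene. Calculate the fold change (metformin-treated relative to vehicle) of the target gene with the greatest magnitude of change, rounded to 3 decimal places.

29.243

gene D: ΔΔCt = (20.01−19.09) − (23.13−18.50) = 0.92 − 4.63 = -3.71; fold change = 2^3.71 = 13.086
gene A: ΔΔCt = (24.02−19.09) − (28.30−18.50) = 4.93 − 9.80 = -4.87; fold change = 2^4.87 = 29.243
gene G: ΔΔCt = (31.61−19.09) − (30.12−18.50) = 12.52 − 11.62 = 0.90; fold change = 2^-0.90 = 0.536
gene A has the largest |ΔΔCt| = 4.87.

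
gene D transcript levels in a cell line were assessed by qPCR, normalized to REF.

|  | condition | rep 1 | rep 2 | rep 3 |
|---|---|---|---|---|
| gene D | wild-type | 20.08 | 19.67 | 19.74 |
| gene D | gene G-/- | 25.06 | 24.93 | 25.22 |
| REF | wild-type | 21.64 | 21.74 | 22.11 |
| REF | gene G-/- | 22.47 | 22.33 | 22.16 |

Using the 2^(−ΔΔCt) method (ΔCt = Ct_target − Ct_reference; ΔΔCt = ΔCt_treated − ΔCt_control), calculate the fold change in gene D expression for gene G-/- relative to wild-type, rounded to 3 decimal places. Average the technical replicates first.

Mean Ct: gene D wild-type 19.830; gene D gene G-/- 25.070; REF wild-type 21.830; REF gene G-/- 22.320
ΔCt(wild-type) = 19.830 − 21.830 = -2.000
ΔCt(gene G-/-) = 25.070 − 22.320 = 2.750
ΔΔCt = 2.750 − (-2.000) = 4.750
Fold change = 2^(−4.750) = 0.0372

0.037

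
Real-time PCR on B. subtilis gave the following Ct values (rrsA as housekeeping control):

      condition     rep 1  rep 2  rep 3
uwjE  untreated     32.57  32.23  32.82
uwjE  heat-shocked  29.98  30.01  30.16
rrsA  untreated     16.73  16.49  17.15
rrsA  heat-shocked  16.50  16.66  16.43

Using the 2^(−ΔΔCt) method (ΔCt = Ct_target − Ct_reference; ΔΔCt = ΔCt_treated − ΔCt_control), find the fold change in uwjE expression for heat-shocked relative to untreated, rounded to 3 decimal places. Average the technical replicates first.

Mean Ct: uwjE untreated 32.540; uwjE heat-shocked 30.050; rrsA untreated 16.790; rrsA heat-shocked 16.530
ΔCt(untreated) = 32.540 − 16.790 = 15.750
ΔCt(heat-shocked) = 30.050 − 16.530 = 13.520
ΔΔCt = 13.520 − 15.750 = -2.230
Fold change = 2^(−(-2.230)) = 2^2.230 = 4.6913

4.691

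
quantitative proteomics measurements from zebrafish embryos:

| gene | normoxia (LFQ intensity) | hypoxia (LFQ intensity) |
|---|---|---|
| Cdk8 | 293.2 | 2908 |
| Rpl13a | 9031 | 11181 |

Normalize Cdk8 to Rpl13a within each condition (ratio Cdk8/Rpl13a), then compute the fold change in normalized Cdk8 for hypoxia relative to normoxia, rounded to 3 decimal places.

8.011

Cdk8/Rpl13a (normoxia) = 293.2 / 9031 = 0.032466
Cdk8/Rpl13a (hypoxia) = 2908 / 11181 = 0.26008
Fold change = 0.26008 / 0.032466 = 8.0110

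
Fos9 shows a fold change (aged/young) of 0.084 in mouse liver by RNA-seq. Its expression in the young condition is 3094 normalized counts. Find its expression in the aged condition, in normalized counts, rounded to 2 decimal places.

259.90

aged expression = 3094 × 0.084 = 259.90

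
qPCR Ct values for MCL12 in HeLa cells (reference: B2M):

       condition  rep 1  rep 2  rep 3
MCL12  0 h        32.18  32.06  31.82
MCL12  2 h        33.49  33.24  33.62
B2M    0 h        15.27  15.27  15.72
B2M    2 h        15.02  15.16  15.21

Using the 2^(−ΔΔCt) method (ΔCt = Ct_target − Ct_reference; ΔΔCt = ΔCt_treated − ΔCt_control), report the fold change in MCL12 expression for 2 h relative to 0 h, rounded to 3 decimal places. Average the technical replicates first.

Mean Ct: MCL12 0 h 32.020; MCL12 2 h 33.450; B2M 0 h 15.420; B2M 2 h 15.130
ΔCt(0 h) = 32.020 − 15.420 = 16.600
ΔCt(2 h) = 33.450 − 15.130 = 18.320
ΔΔCt = 18.320 − 16.600 = 1.720
Fold change = 2^(−1.720) = 0.3035

0.304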